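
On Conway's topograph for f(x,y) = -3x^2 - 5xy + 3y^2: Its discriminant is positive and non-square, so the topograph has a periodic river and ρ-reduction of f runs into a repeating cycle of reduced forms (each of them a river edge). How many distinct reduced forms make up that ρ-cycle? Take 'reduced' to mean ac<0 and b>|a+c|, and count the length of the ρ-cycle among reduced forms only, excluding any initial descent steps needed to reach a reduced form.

D = 61, ⌊√D⌋ = 7
descent: ρ → (3,5,-3)  [lands on river]
river: ρ → (-3,7,1)
river: ρ → (1,7,-3)
river: ρ → (-3,5,3)
river: ρ → (3,7,-1)
river: ρ → (-1,7,3)
ρ-cycle length = 6 (tail of 1 descent step not counted)

6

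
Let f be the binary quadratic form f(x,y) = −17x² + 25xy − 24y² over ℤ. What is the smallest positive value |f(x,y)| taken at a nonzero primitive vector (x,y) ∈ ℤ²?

translate: b→9 (≡-25 mod 34), so (17,-25,24)→(17,9,16)
flip: (17,9,16)→(16,-9,17)
reduced (well bottom): (16,-9,17) with a≤c, −a<b≤a
well minimum |f| = |-16| = 16 (negative-definite)

16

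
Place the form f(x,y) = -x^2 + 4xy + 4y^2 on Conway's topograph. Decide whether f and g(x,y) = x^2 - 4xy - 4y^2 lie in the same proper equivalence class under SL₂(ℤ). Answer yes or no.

D₁ = 32, D₂ = 32
river cycle of f (length 2): (4, 4, -1), (-1, 4, 4)
river cycle of g (length 2): (-4, 4, 1), (1, 4, -4)
cycles differ ⇒ inequivalent

no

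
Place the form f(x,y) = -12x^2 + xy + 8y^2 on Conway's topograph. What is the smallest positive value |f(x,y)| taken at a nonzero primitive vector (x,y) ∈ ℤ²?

descent: ρ → (8,15,-5)  [lands on river]
river: ρ → (-5,15,8)
river: ρ → (8,17,-3)
river: ρ → (-3,19,2)
river: ρ → (2,17,-12)
river: ρ → (-12,7,7)
river: ρ → (7,7,-12)
river: ρ → (-12,17,2)
river: ρ → (2,19,-3)
river: ρ → (-3,17,8)
closes: descent 1, river 10
min |a| on river = 2

2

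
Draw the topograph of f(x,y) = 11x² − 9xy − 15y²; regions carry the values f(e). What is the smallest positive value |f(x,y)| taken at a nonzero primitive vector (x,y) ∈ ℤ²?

descent: ρ → (-15,9,11)  [lands on river]
river: ρ → (11,13,-13)
river: ρ → (-13,13,11)
river: ρ → (11,9,-15)
river: ρ → (-15,21,5)
river: ρ → (5,19,-19)
river: ρ → (-19,19,5)
river: ρ → (5,21,-15)
closes: descent 1, river 8
min |a| on river = 5

5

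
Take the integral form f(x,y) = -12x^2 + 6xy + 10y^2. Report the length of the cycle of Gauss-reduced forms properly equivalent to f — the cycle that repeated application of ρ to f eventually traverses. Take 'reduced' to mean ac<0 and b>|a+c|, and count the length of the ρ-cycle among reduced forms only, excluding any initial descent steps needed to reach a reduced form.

D = 516, ⌊√D⌋ = 22
river: ρ → (10,14,-8)
river: ρ → (-8,18,6)
river: ρ → (6,18,-8)
river: ρ → (-8,14,10)
river: ρ → (10,6,-12)
river: ρ → (-12,18,4)
river: ρ → (4,22,-2)
river: ρ → (-2,22,4)
river: ρ → (4,18,-12)
river: ρ → (-12,6,10)
ρ-cycle length = 10 (tail of 0 descent steps not counted)

10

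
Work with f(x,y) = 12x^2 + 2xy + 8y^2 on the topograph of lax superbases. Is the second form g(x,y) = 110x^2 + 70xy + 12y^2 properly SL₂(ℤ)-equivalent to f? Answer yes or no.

D₁ = -380, D₂ = -380
f: flip: (12,2,8)→(8,-2,12)
f: reduced (well bottom): (8,-2,12) with a≤c, −a<b≤a
g: flip: (110,70,12)→(12,-70,110)
g: translate: b→2 (≡-70 mod 24), so (12,-70,110)→(12,2,8)
g: flip: (12,2,8)→(8,-2,12)
g: reduced (well bottom): (8,-2,12) with a≤c, −a<b≤a
reduced forms (8, -2, 12) vs (8, -2, 12) ⇒ equivalent

yes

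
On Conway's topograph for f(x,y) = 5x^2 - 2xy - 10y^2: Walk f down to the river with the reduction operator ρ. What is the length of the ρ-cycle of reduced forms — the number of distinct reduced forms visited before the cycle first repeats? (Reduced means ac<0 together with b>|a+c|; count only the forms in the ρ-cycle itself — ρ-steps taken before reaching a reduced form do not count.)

D = 204, ⌊√D⌋ = 14
descent: ρ → (-10,2,5)
descent: ρ → (5,8,-7)  [lands on river]
river: ρ → (-7,6,6)
river: ρ → (6,6,-7)
river: ρ → (-7,8,5)
river: ρ → (5,12,-3)
river: ρ → (-3,12,5)
ρ-cycle length = 6 (tail of 2 descent steps not counted)

6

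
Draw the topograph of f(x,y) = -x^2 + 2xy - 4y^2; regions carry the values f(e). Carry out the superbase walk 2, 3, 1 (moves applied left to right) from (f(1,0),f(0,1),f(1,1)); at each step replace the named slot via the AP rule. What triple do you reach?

start (-1,-4,-3) = (f(1,0),f(0,1),f(1,1))
replace slot 2: 2·((-1)+(-3)) − (-4) = -4 → (-1,-4,-3)
replace slot 3: 2·((-1)+(-4)) − (-3) = -7 → (-1,-4,-7)
replace slot 1: 2·((-4)+(-7)) − (-1) = -21 → (-21,-4,-7)

-21,-4,-7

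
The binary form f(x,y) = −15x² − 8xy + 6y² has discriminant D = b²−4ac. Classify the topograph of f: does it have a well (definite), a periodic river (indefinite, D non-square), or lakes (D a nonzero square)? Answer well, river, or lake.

D = b²−4ac = (-8)² − 4·(-15)·6 = 424
D > 0 non-square ⇒ indefinite ⇒ periodic river

river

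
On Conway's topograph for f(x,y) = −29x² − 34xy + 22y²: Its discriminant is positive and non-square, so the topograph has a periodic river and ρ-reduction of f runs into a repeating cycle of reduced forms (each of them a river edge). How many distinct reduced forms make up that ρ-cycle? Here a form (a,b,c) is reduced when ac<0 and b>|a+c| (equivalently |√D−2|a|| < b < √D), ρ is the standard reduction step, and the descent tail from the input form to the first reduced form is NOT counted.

D = 3708, ⌊√D⌋ = 60
descent: ρ → (22,34,-29)  [lands on river]
river: ρ → (-29,24,27)
river: ρ → (27,30,-26)
river: ρ → (-26,22,31)
river: ρ → (31,40,-17)
river: ρ → (-17,28,43)
river: ρ → (43,58,-2)
river: ρ → (-2,58,43)
river: ρ → (43,28,-17)
river: ρ → (-17,40,31)
river: ρ → (31,22,-26)
river: ρ → (-26,30,27)
river: ρ → (27,24,-29)
river: ρ → (-29,34,22)
river: ρ → (22,54,-9)
river: ρ → (-9,54,22)
ρ-cycle length = 16 (tail of 1 descent step not counted)

16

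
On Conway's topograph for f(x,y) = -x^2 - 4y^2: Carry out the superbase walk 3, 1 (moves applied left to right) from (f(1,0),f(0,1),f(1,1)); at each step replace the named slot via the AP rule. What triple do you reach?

start (-1,-4,-5) = (f(1,0),f(0,1),f(1,1))
replace slot 3: 2·((-1)+(-4)) − (-5) = -5 → (-1,-4,-5)
replace slot 1: 2·((-4)+(-5)) − (-1) = -17 → (-17,-4,-5)

-17,-4,-5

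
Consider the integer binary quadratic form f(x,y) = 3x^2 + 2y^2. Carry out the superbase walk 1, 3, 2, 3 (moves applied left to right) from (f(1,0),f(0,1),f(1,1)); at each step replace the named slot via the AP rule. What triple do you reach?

start (3,2,5) = (f(1,0),f(0,1),f(1,1))
replace slot 1: 2·(2+5) − 3 = 11 → (11,2,5)
replace slot 3: 2·(11+2) − 5 = 21 → (11,2,21)
replace slot 2: 2·(11+21) − 2 = 62 → (11,62,21)
replace slot 3: 2·(11+62) − 21 = 125 → (11,62,125)

11,62,125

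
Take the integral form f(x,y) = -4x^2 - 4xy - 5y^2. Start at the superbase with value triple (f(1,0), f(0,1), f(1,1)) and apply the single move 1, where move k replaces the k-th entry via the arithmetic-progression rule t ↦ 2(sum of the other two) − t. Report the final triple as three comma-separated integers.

start (-4,-5,-13) = (f(1,0),f(0,1),f(1,1))
replace slot 1: 2·((-5)+(-13)) − (-4) = -32 → (-32,-5,-13)

-32,-5,-13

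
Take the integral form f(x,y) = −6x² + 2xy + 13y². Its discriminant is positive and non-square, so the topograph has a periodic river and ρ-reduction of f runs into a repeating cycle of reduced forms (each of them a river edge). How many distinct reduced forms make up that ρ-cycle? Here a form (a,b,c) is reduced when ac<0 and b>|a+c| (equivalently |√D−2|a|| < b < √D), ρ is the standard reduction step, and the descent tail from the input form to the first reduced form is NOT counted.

D = 316, ⌊√D⌋ = 17
descent: ρ → (13,-2,-6)
descent: ρ → (-6,14,5)  [lands on river]
river: ρ → (5,16,-3)
river: ρ → (-3,14,10)
river: ρ → (10,6,-7)
river: ρ → (-7,8,9)
river: ρ → (9,10,-6)
ρ-cycle length = 6 (tail of 2 descent steps not counted)

6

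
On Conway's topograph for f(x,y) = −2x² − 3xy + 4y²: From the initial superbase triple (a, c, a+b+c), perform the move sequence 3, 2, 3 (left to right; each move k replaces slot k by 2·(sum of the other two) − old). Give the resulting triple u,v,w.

start (-2,4,-1) = (f(1,0),f(0,1),f(1,1))
replace slot 3: 2·((-2)+4) − (-1) = 5 → (-2,4,5)
replace slot 2: 2·((-2)+5) − 4 = 2 → (-2,2,5)
replace slot 3: 2·((-2)+2) − 5 = -5 → (-2,2,-5)

-2,2,-5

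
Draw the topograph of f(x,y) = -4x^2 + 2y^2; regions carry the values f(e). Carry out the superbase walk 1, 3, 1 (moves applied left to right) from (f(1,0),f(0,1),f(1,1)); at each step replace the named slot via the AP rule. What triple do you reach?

start (-4,2,-2) = (f(1,0),f(0,1),f(1,1))
replace slot 1: 2·(2+(-2)) − (-4) = 4 → (4,2,-2)
replace slot 3: 2·(4+2) − (-2) = 14 → (4,2,14)
replace slot 1: 2·(2+14) − 4 = 28 → (28,2,14)

28,2,14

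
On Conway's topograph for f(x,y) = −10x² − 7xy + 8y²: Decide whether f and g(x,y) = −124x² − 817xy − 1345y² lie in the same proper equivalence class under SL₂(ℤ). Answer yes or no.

D₁ = 369, D₂ = 369
river cycle of f (length 16): (8, 7, -10), (-10, 13, 5), (5, 17, -4), (-4, 15, 9), (9, 3, -10), (-10, 17, 2), (2, 19, -1), (-1, 19, 2), (2, 17, -10), (-10, 3, 9), … (6 more)
river cycle of g (length 16): (-10, 13, 5), (5, 17, -4), (-4, 15, 9), (9, 3, -10), (-10, 17, 2), (2, 19, -1), (-1, 19, 2), (2, 17, -10), (-10, 3, 9), (9, 15, -4), … (6 more)
cycles coincide ⇒ equivalent

yes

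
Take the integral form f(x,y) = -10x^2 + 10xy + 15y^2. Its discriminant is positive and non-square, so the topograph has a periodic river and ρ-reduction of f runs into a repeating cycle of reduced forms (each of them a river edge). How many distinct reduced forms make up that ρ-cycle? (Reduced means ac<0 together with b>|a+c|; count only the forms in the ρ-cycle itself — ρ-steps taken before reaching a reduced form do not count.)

D = 700, ⌊√D⌋ = 26
river: ρ → (15,20,-5)
river: ρ → (-5,20,15)
river: ρ → (15,10,-10)
river: ρ → (-10,10,15)
ρ-cycle length = 4 (tail of 0 descent steps not counted)

4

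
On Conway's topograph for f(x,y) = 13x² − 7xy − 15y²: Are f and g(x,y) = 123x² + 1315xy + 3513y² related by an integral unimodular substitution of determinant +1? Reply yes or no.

D₁ = 829, D₂ = 829
river cycle of f (length 38): (-15, 7, 13), (13, 19, -9), (-9, 17, 15), (15, 13, -11), (-11, 9, 17), (17, 25, -3), (-3, 23, 25), (25, 27, -1), (-1, 27, 25), (25, 23, -3), … (28 more)
river cycle of g (length 38): (13, 19, -9), (-9, 17, 15), (15, 13, -11), (-11, 9, 17), (17, 25, -3), (-3, 23, 25), (25, 27, -1), (-1, 27, 25), (25, 23, -3), (-3, 25, 17), … (28 more)
cycles coincide ⇒ equivalent

yes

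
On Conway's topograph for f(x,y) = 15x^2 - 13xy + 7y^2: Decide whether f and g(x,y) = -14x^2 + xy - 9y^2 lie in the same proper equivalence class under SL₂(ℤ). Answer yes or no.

D₁ = -251, D₂ = -503
discriminants differ ⇒ not SL₂(ℤ)-equivalent

no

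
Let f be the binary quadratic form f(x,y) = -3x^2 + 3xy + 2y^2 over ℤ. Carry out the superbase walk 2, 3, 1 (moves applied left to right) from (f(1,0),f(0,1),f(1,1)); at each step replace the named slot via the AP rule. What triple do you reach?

start (-3,2,2) = (f(1,0),f(0,1),f(1,1))
replace slot 2: 2·((-3)+2) − 2 = -4 → (-3,-4,2)
replace slot 3: 2·((-3)+(-4)) − 2 = -16 → (-3,-4,-16)
replace slot 1: 2·((-4)+(-16)) − (-3) = -37 → (-37,-4,-16)

-37,-4,-16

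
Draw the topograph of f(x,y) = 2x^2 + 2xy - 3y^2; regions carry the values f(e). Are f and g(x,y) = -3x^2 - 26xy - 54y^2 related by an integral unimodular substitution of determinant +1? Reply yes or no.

D₁ = 28, D₂ = 28
river cycle of f (length 4): (-3, 4, 1), (1, 4, -3), (-3, 2, 2), (2, 2, -3)
river cycle of g (length 4): (-3, 4, 1), (1, 4, -3), (-3, 2, 2), (2, 2, -3)
cycles coincide ⇒ equivalent

yes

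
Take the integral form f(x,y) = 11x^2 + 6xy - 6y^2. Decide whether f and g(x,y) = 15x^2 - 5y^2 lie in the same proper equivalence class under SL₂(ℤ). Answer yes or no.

D₁ = 300, D₂ = 300
river cycle of f (length 4): (-6, 6, 11), (11, 16, -1), (-1, 16, 11), (11, 6, -6)
river cycle of g (length 2): (-5, 10, 10), (10, 10, -5)
cycles differ ⇒ inequivalent

no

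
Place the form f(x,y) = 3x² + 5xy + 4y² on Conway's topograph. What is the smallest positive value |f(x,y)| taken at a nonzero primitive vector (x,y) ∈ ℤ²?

translate: b→-1 (≡5 mod 6), so (3,5,4)→(3,-1,2)
flip: (3,-1,2)→(2,1,3)
reduced (well bottom): (2,1,3) with a≤c, −a<b≤a
well minimum = a = 2

2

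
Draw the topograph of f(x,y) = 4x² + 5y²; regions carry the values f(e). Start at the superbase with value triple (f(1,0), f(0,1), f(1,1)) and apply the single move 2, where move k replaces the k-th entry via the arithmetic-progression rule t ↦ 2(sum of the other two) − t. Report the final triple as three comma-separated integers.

start (4,5,9) = (f(1,0),f(0,1),f(1,1))
replace slot 2: 2·(4+9) − 5 = 21 → (4,21,9)

4,21,9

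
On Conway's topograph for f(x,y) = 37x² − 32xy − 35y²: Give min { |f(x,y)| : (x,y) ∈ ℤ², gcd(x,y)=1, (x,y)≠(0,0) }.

descent: ρ → (-35,32,37)  [lands on river]
river: ρ → (37,42,-30)
river: ρ → (-30,78,1)
river: ρ → (1,78,-30)
river: ρ → (-30,42,37)
river: ρ → (37,32,-35)
river: ρ → (-35,38,34)
river: ρ → (34,30,-39)
river: ρ → (-39,48,25)
river: ρ → (25,52,-35)
river: ρ → (-35,18,42)
river: ρ → (42,66,-11)
river: ρ → (-11,66,42)
river: ρ → (42,18,-35)
river: ρ → (-35,52,25)
river: ρ → (25,48,-39)
river: ρ → (-39,30,34)
river: ρ → (34,38,-35)
closes: descent 1, river 18
min |a| on river = 1

1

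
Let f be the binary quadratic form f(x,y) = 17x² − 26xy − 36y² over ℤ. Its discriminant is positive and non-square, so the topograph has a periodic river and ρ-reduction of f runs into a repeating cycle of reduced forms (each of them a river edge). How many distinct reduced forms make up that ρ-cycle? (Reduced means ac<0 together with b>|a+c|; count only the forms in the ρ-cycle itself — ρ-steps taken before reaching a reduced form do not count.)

D = 3124, ⌊√D⌋ = 55
descent: ρ → (-36,26,17)  [lands on river]
river: ρ → (17,42,-20)
river: ρ → (-20,38,21)
river: ρ → (21,46,-12)
river: ρ → (-12,50,13)
river: ρ → (13,54,-4)
river: ρ → (-4,50,39)
river: ρ → (39,28,-15)
river: ρ → (-15,32,35)
river: ρ → (35,38,-12)
river: ρ → (-12,34,41)
river: ρ → (41,48,-5)
river: ρ → (-5,52,21)
river: ρ → (21,32,-25)
river: ρ → (-25,18,28)
river: ρ → (28,38,-15)
river: ρ → (-15,52,7)
river: ρ → (7,46,-36)
ρ-cycle length = 18 (tail of 1 descent step not counted)

18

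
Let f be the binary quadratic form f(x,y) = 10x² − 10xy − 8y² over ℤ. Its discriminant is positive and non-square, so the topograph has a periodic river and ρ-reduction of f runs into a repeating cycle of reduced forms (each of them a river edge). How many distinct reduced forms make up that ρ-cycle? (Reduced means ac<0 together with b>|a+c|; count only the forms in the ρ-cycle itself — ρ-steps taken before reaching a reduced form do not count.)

D = 420, ⌊√D⌋ = 20
descent: ρ → (-8,10,10)  [lands on river]
river: ρ → (10,10,-8)
river: ρ → (-8,6,12)
river: ρ → (12,18,-2)
river: ρ → (-2,18,12)
river: ρ → (12,6,-8)
ρ-cycle length = 6 (tail of 1 descent step not counted)

6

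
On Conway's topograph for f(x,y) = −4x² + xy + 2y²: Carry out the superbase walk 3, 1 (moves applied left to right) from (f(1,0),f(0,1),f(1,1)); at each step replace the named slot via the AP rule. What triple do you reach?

start (-4,2,-1) = (f(1,0),f(0,1),f(1,1))
replace slot 3: 2·((-4)+2) − (-1) = -3 → (-4,2,-3)
replace slot 1: 2·(2+(-3)) − (-4) = 2 → (2,2,-3)

2,2,-3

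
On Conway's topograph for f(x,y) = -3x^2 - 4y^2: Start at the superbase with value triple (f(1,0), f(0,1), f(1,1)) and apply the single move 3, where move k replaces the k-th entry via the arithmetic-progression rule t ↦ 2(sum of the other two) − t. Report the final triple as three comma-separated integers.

start (-3,-4,-7) = (f(1,0),f(0,1),f(1,1))
replace slot 3: 2·((-3)+(-4)) − (-7) = -7 → (-3,-4,-7)

-3,-4,-7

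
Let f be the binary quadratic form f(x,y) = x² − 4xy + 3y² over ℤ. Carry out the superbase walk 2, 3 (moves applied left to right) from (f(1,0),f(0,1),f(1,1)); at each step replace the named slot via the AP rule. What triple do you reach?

start (1,3,0) = (f(1,0),f(0,1),f(1,1))
replace slot 2: 2·(1+0) − 3 = -1 → (1,-1,0)
replace slot 3: 2·(1+(-1)) − 0 = 0 → (1,-1,0)

1,-1,0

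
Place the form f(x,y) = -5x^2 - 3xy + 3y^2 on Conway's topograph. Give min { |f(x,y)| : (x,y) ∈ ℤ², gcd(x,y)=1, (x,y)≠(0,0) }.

descent: ρ → (3,3,-5)  [lands on river]
river: ρ → (-5,7,1)
river: ρ → (1,7,-5)
river: ρ → (-5,3,3)
closes: descent 1, river 4
min |a| on river = 1

1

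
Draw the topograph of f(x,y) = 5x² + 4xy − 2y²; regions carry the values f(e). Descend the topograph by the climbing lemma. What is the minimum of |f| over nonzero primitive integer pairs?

river: ρ → (-2,4,5)
river: ρ → (5,6,-1)
river: ρ → (-1,6,5)
river: ρ → (5,4,-2)
closes: descent 0, river 4
min |a| on river = 1

1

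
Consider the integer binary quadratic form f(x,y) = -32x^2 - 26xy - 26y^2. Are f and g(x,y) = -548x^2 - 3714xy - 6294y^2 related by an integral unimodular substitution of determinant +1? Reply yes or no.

D₁ = -2652, D₂ = -2652
f is negative-definite; reduce −f:
−f: flip: (32,26,26)→(26,-26,32)
−f: translate: b→26 (≡-26 mod 52), so (26,-26,32)→(26,26,32)
−f: reduced (well bottom): (26,26,32) with a≤c, −a<b≤a
flip sign back: reduced form of f is (-26,-26,-32)
g is negative-definite; reduce −g:
−g: translate: b→426 (≡3714 mod 1096), so (548,3714,6294)→(548,426,84)
−g: flip: (548,426,84)→(84,-426,548)
−g: translate: b→78 (≡-426 mod 168), so (84,-426,548)→(84,78,26)
−g: flip: (84,78,26)→(26,-78,84)
−g: translate: b→26 (≡-78 mod 52), so (26,-78,84)→(26,26,32)
−g: reduced (well bottom): (26,26,32) with a≤c, −a<b≤a
flip sign back: reduced form of g is (-26,-26,-32)
reduced forms (-26, -26, -32) vs (-26, -26, -32) ⇒ equivalent

yes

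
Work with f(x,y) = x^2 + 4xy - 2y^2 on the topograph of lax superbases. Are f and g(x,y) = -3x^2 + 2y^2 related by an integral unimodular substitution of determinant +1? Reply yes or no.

D₁ = 24, D₂ = 24
river cycle of f (length 2): (-2, 4, 1), (1, 4, -2)
river cycle of g (length 2): (2, 4, -1), (-1, 4, 2)
cycles differ ⇒ inequivalent

no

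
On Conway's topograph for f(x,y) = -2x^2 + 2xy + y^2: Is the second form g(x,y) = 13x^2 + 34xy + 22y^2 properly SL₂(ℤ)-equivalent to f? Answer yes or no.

D₁ = 12, D₂ = 12
river cycle of f (length 2): (1, 2, -2), (-2, 2, 1)
river cycle of g (length 2): (1, 2, -2), (-2, 2, 1)
cycles coincide ⇒ equivalent

yes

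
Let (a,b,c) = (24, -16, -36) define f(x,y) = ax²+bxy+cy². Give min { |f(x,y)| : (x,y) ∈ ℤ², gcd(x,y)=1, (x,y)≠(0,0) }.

descent: ρ → (-36,16,24)  [lands on river]
river: ρ → (24,32,-28)
river: ρ → (-28,24,28)
river: ρ → (28,32,-24)
river: ρ → (-24,16,36)
river: ρ → (36,56,-4)
river: ρ → (-4,56,36)
river: ρ → (36,16,-24)
river: ρ → (-24,32,28)
river: ρ → (28,24,-28)
river: ρ → (-28,32,24)
river: ρ → (24,16,-36)
river: ρ → (-36,56,4)
river: ρ → (4,56,-36)
closes: descent 1, river 14
min |a| on river = 4

4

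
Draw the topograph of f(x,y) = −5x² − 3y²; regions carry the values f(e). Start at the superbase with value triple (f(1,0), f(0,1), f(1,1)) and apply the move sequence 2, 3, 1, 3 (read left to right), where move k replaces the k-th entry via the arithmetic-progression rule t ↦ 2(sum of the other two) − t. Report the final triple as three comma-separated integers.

start (-5,-3,-8) = (f(1,0),f(0,1),f(1,1))
replace slot 2: 2·((-5)+(-8)) − (-3) = -23 → (-5,-23,-8)
replace slot 3: 2·((-5)+(-23)) − (-8) = -48 → (-5,-23,-48)
replace slot 1: 2·((-23)+(-48)) − (-5) = -137 → (-137,-23,-48)
replace slot 3: 2·((-137)+(-23)) − (-48) = -272 → (-137,-23,-272)

-137,-23,-272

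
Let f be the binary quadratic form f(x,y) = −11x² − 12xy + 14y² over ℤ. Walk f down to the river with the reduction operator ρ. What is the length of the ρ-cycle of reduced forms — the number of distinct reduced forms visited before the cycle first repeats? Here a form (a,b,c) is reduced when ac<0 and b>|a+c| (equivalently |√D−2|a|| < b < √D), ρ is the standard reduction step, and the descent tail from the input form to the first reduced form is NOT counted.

D = 760, ⌊√D⌋ = 27
descent: ρ → (14,12,-11)  [lands on river]
river: ρ → (-11,10,15)
river: ρ → (15,20,-6)
river: ρ → (-6,16,21)
river: ρ → (21,26,-1)
river: ρ → (-1,26,21)
river: ρ → (21,16,-6)
river: ρ → (-6,20,15)
river: ρ → (15,10,-11)
river: ρ → (-11,12,14)
river: ρ → (14,16,-9)
river: ρ → (-9,20,10)
river: ρ → (10,20,-9)
river: ρ → (-9,16,14)
ρ-cycle length = 14 (tail of 1 descent step not counted)

14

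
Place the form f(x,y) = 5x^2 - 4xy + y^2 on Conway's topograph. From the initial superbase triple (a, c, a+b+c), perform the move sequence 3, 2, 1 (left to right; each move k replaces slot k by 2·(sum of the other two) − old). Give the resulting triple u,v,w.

start (5,1,2) = (f(1,0),f(0,1),f(1,1))
replace slot 3: 2·(5+1) − 2 = 10 → (5,1,10)
replace slot 2: 2·(5+10) − 1 = 29 → (5,29,10)
replace slot 1: 2·(29+10) − 5 = 73 → (73,29,10)

73,29,10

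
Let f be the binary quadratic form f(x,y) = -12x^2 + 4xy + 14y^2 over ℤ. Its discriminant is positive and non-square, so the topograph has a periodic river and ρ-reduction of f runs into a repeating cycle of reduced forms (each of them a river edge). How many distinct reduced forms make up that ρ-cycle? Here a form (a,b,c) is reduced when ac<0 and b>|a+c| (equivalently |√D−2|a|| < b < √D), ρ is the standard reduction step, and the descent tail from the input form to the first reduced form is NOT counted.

D = 688, ⌊√D⌋ = 26
river: ρ → (14,24,-2)
river: ρ → (-2,24,14)
river: ρ → (14,4,-12)
river: ρ → (-12,20,6)
river: ρ → (6,16,-18)
river: ρ → (-18,20,4)
river: ρ → (4,20,-18)
river: ρ → (-18,16,6)
river: ρ → (6,20,-12)
river: ρ → (-12,4,14)
ρ-cycle length = 10 (tail of 0 descent steps not counted)

10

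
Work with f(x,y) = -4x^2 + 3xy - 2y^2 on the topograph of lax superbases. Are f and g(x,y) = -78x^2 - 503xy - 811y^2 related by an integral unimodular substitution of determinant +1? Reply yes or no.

D₁ = -23, D₂ = -23
f is negative-definite; reduce −f:
−f: flip: (4,-3,2)→(2,3,4)
−f: translate: b→-1 (≡3 mod 4), so (2,3,4)→(2,-1,3)
−f: reduced (well bottom): (2,-1,3) with a≤c, −a<b≤a
flip sign back: reduced form of f is (-2,1,-3)
g is negative-definite; reduce −g:
−g: translate: b→35 (≡503 mod 156), so (78,503,811)→(78,35,4)
−g: flip: (78,35,4)→(4,-35,78)
−g: translate: b→-3 (≡-35 mod 8), so (4,-35,78)→(4,-3,2)
−g: flip: (4,-3,2)→(2,3,4)
−g: translate: b→-1 (≡3 mod 4), so (2,3,4)→(2,-1,3)
−g: reduced (well bottom): (2,-1,3) with a≤c, −a<b≤a
flip sign back: reduced form of g is (-2,1,-3)
reduced forms (-2, 1, -3) vs (-2, 1, -3) ⇒ equivalent

yes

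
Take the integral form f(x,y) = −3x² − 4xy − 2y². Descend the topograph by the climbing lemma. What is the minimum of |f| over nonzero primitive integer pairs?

translate: b→-2 (≡4 mod 6), so (3,4,2)→(3,-2,1)
flip: (3,-2,1)→(1,2,3)
translate: b→0 (≡2 mod 2), so (1,2,3)→(1,0,2)
reduced (well bottom): (1,0,2) with a≤c, −a<b≤a
well minimum |f| = |-1| = 1 (negative-definite)

1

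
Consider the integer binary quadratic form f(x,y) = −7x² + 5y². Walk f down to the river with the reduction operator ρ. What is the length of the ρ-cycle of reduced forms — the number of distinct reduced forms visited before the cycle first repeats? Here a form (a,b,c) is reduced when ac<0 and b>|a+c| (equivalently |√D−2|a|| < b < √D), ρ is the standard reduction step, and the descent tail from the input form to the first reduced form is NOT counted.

D = 140, ⌊√D⌋ = 11
descent: ρ → (5,10,-2)  [lands on river]
river: ρ → (-2,10,5)
ρ-cycle length = 2 (tail of 1 descent step not counted)

2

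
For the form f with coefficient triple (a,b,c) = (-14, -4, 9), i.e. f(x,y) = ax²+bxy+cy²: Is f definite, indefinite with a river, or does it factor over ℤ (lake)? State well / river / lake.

D = b²−4ac = (-4)² − 4·(-14)·9 = 520
D > 0 non-square ⇒ indefinite ⇒ periodic river

river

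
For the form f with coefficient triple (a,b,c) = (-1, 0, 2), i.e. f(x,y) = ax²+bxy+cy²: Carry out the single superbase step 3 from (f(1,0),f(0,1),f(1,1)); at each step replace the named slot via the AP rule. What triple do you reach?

start (-1,2,1) = (f(1,0),f(0,1),f(1,1))
replace slot 3: 2·((-1)+2) − 1 = 1 → (-1,2,1)

-1,2,1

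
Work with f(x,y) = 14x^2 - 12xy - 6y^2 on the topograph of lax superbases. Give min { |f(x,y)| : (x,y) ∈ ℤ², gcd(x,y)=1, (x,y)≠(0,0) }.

descent: ρ → (-6,12,14)  [lands on river]
river: ρ → (14,16,-4)
river: ρ → (-4,16,14)
river: ρ → (14,12,-6)
closes: descent 1, river 4
min |a| on river = 4

4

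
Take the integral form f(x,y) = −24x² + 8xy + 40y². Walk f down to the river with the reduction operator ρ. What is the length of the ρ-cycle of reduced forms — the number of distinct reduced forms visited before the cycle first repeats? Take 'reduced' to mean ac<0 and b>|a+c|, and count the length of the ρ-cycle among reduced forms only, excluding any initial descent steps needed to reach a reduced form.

D = 3904, ⌊√D⌋ = 62
descent: ρ → (40,-8,-24)
descent: ρ → (-24,56,8)  [lands on river]
river: ρ → (8,56,-24)
river: ρ → (-24,40,24)
river: ρ → (24,56,-8)
river: ρ → (-8,56,24)
river: ρ → (24,40,-24)
ρ-cycle length = 6 (tail of 2 descent steps not counted)

6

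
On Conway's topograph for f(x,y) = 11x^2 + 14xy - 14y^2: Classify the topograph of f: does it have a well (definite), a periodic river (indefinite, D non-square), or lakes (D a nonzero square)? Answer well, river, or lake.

D = b²−4ac = 14² − 4·11·(-14) = 812
D > 0 non-square ⇒ indefinite ⇒ periodic river

river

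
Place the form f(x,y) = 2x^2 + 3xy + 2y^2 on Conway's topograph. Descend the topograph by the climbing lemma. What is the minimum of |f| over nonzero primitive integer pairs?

translate: b→-1 (≡3 mod 4), so (2,3,2)→(2,-1,1)
flip: (2,-1,1)→(1,1,2)
reduced (well bottom): (1,1,2) with a≤c, −a<b≤a
well minimum = a = 1

1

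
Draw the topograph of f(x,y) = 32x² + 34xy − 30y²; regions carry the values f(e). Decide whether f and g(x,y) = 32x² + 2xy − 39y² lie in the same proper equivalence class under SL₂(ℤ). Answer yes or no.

D₁ = 4996, D₂ = 4996
river cycle of f (length 94): (-30, 26, 36), (36, 46, -20), (-20, 34, 48), (48, 62, -6), (-6, 70, 4), (4, 66, -40), (-40, 14, 30), (30, 46, -24), (-24, 50, 26), (26, 54, -20), … (84 more)
river cycle of g (length 90): (32, 66, -5), (-5, 64, 45), (45, 26, -24), (-24, 70, 1), (1, 70, -24), (-24, 26, 45), (45, 64, -5), (-5, 66, 32), (32, 62, -9), (-9, 64, 25), … (80 more)
cycles differ ⇒ inequivalent

no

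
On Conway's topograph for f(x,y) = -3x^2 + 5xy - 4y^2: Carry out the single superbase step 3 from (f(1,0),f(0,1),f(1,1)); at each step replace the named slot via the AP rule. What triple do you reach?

start (-3,-4,-2) = (f(1,0),f(0,1),f(1,1))
replace slot 3: 2·((-3)+(-4)) − (-2) = -12 → (-3,-4,-12)

-3,-4,-12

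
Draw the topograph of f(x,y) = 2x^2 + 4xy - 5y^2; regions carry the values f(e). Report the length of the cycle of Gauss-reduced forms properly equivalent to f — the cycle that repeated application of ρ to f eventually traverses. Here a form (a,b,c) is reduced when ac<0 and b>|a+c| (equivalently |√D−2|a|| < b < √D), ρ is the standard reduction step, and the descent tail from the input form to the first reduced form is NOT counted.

D = 56, ⌊√D⌋ = 7
river: ρ → (-5,6,1)
river: ρ → (1,6,-5)
river: ρ → (-5,4,2)
river: ρ → (2,4,-5)
ρ-cycle length = 4 (tail of 0 descent steps not counted)

4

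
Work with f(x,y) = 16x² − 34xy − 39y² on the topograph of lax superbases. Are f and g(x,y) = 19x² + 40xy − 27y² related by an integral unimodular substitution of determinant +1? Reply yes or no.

D₁ = 3652, D₂ = 3652
river cycle of f (length 32): (-39, 34, 16), (16, 30, -43), (-43, 56, 3), (3, 58, -24), (-24, 38, 23), (23, 54, -8), (-8, 58, 9), (9, 50, -32), (-32, 14, 27), (27, 40, -19), … (22 more)
river cycle of g (length 32): (-27, 14, 32), (32, 50, -9), (-9, 58, 8), (8, 54, -23), (-23, 38, 24), (24, 58, -3), (-3, 56, 43), (43, 30, -16), (-16, 34, 39), (39, 44, -11), … (22 more)
cycles differ ⇒ inequivalent

no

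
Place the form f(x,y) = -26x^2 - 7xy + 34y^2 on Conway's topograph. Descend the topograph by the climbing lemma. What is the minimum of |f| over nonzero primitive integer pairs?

descent: ρ → (34,7,-26)
descent: ρ → (-26,45,15)  [lands on river]
river: ρ → (15,45,-26)
river: ρ → (-26,59,1)
river: ρ → (1,59,-26)
closes: descent 2, river 4
min |a| on river = 1

1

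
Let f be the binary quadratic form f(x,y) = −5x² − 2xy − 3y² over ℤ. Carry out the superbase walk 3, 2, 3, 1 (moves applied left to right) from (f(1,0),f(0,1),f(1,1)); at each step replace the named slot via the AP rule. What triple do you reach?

start (-5,-3,-10) = (f(1,0),f(0,1),f(1,1))
replace slot 3: 2·((-5)+(-3)) − (-10) = -6 → (-5,-3,-6)
replace slot 2: 2·((-5)+(-6)) − (-3) = -19 → (-5,-19,-6)
replace slot 3: 2·((-5)+(-19)) − (-6) = -42 → (-5,-19,-42)
replace slot 1: 2·((-19)+(-42)) − (-5) = -117 → (-117,-19,-42)

-117,-19,-42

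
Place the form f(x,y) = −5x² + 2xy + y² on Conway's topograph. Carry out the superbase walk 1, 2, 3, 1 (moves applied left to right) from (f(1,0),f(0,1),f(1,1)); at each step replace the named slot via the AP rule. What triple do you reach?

start (-5,1,-2) = (f(1,0),f(0,1),f(1,1))
replace slot 1: 2·(1+(-2)) − (-5) = 3 → (3,1,-2)
replace slot 2: 2·(3+(-2)) − 1 = 1 → (3,1,-2)
replace slot 3: 2·(3+1) − (-2) = 10 → (3,1,10)
replace slot 1: 2·(1+10) − 3 = 19 → (19,1,10)

19,1,10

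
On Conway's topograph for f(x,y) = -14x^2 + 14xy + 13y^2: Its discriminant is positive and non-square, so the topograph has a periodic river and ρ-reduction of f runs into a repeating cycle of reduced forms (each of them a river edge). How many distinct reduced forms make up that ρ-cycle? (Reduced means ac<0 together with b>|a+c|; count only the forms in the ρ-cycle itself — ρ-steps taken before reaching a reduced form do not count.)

D = 924, ⌊√D⌋ = 30
river: ρ → (13,12,-15)
river: ρ → (-15,18,10)
river: ρ → (10,22,-11)
river: ρ → (-11,22,10)
river: ρ → (10,18,-15)
river: ρ → (-15,12,13)
river: ρ → (13,14,-14)
river: ρ → (-14,14,13)
ρ-cycle length = 8 (tail of 0 descent steps not counted)

8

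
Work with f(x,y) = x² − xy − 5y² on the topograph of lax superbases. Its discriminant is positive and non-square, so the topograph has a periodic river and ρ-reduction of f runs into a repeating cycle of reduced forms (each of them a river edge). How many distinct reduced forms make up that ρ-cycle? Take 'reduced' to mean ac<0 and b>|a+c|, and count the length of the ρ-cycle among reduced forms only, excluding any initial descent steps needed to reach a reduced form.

D = 21, ⌊√D⌋ = 4
descent: ρ → (-5,1,1)
descent: ρ → (1,3,-3)  [lands on river]
river: ρ → (-3,3,1)
ρ-cycle length = 2 (tail of 2 descent steps not counted)

2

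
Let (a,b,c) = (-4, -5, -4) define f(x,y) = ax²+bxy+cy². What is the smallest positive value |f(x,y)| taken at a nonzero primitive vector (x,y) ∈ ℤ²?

translate: b→-3 (≡5 mod 8), so (4,5,4)→(4,-3,3)
flip: (4,-3,3)→(3,3,4)
reduced (well bottom): (3,3,4) with a≤c, −a<b≤a
well minimum |f| = |-3| = 3 (negative-definite)

3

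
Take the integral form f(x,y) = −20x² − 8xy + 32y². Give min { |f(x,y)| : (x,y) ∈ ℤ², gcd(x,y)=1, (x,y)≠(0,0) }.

descent: ρ → (32,8,-20)
descent: ρ → (-20,32,20)  [lands on river]
river: ρ → (20,48,-4)
river: ρ → (-4,48,20)
river: ρ → (20,32,-20)
river: ρ → (-20,48,4)
river: ρ → (4,48,-20)
closes: descent 2, river 6
min |a| on river = 4

4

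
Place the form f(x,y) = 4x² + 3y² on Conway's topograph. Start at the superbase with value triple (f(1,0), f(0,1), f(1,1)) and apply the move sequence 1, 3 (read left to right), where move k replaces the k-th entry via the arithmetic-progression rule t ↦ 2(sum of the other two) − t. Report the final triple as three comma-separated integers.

start (4,3,7) = (f(1,0),f(0,1),f(1,1))
replace slot 1: 2·(3+7) − 4 = 16 → (16,3,7)
replace slot 3: 2·(16+3) − 7 = 31 → (16,3,31)

16,3,31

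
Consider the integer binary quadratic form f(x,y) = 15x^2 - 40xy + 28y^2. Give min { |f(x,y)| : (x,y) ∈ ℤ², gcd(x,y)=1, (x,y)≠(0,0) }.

translate: b→-10 (≡-40 mod 30), so (15,-40,28)→(15,-10,3)
flip: (15,-10,3)→(3,10,15)
translate: b→-2 (≡10 mod 6), so (3,10,15)→(3,-2,7)
reduced (well bottom): (3,-2,7) with a≤c, −a<b≤a
well minimum = a = 3

3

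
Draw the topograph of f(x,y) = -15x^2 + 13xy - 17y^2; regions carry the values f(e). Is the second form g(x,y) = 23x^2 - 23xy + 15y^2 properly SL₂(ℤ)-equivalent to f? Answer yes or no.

D₁ = -851, D₂ = -851
f is negative-definite; reduce −f:
−f: reduced (well bottom): (15,-13,17) with a≤c, −a<b≤a
flip sign back: reduced form of f is (-15,13,-17)
g: translate: b→23 (≡-23 mod 46), so (23,-23,15)→(23,23,15)
g: flip: (23,23,15)→(15,-23,23)
g: translate: b→7 (≡-23 mod 30), so (15,-23,23)→(15,7,15)
g: reduced (well bottom): (15,7,15) with a≤c, −a<b≤a
reduced forms (-15, 13, -17) vs (15, 7, 15) ⇒ inequivalent

no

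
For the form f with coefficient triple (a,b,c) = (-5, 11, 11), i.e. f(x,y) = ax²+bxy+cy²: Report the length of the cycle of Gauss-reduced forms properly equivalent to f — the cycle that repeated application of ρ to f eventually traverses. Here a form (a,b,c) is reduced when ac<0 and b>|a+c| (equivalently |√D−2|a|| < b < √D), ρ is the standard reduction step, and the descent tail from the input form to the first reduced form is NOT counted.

D = 341, ⌊√D⌋ = 18
river: ρ → (11,11,-5)
river: ρ → (-5,9,13)
river: ρ → (13,17,-1)
river: ρ → (-1,17,13)
river: ρ → (13,9,-5)
river: ρ → (-5,11,11)
ρ-cycle length = 6 (tail of 0 descent steps not counted)

6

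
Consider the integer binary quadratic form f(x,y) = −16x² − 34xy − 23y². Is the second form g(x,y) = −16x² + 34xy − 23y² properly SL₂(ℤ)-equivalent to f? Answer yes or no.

D₁ = -316, D₂ = -316
f is negative-definite; reduce −f:
−f: translate: b→2 (≡34 mod 32), so (16,34,23)→(16,2,5)
−f: flip: (16,2,5)→(5,-2,16)
−f: reduced (well bottom): (5,-2,16) with a≤c, −a<b≤a
flip sign back: reduced form of f is (-5,2,-16)
g is negative-definite; reduce −g:
−g: translate: b→-2 (≡-34 mod 32), so (16,-34,23)→(16,-2,5)
−g: flip: (16,-2,5)→(5,2,16)
−g: reduced (well bottom): (5,2,16) with a≤c, −a<b≤a
flip sign back: reduced form of g is (-5,-2,-16)
reduced forms (-5, 2, -16) vs (-5, -2, -16) ⇒ inequivalent

no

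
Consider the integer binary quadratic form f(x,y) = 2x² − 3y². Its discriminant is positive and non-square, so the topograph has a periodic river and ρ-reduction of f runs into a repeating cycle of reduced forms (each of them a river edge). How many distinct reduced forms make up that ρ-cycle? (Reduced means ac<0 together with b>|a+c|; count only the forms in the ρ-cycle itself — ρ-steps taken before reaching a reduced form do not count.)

D = 24, ⌊√D⌋ = 4
descent: ρ → (-3,0,2)
descent: ρ → (2,4,-1)  [lands on river]
river: ρ → (-1,4,2)
ρ-cycle length = 2 (tail of 2 descent steps not counted)

2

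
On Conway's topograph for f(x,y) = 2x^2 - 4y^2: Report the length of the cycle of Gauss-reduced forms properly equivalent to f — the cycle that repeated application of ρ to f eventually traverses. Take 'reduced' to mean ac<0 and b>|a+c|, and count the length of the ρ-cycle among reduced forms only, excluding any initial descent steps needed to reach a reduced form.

D = 32, ⌊√D⌋ = 5
descent: ρ → (-4,0,2)
descent: ρ → (2,4,-2)  [lands on river]
river: ρ → (-2,4,2)
ρ-cycle length = 2 (tail of 2 descent steps not counted)

2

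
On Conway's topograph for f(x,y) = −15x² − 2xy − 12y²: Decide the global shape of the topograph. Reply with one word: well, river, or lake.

D = b²−4ac = (-2)² − 4·(-15)·(-12) = -716
D < 0 ⇒ definite ⇒ every region one sign ⇒ single well

well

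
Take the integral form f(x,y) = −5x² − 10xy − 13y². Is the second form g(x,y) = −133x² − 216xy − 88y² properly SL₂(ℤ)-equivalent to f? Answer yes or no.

D₁ = -160, D₂ = -160
f is negative-definite; reduce −f:
−f: translate: b→0 (≡10 mod 10), so (5,10,13)→(5,0,8)
−f: reduced (well bottom): (5,0,8) with a≤c, −a<b≤a
flip sign back: reduced form of f is (-5,0,-8)
g is negative-definite; reduce −g:
−g: translate: b→-50 (≡216 mod 266), so (133,216,88)→(133,-50,5)
−g: flip: (133,-50,5)→(5,50,133)
−g: translate: b→0 (≡50 mod 10), so (5,50,133)→(5,0,8)
−g: reduced (well bottom): (5,0,8) with a≤c, −a<b≤a
flip sign back: reduced form of g is (-5,0,-8)
reduced forms (-5, 0, -8) vs (-5, 0, -8) ⇒ equivalent

yes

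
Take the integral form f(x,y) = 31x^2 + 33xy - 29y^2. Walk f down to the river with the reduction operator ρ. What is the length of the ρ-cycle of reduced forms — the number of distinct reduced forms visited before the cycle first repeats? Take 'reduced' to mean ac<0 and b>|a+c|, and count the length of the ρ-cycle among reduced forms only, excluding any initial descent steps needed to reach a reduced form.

D = 4685, ⌊√D⌋ = 68
river: ρ → (-29,25,35)
river: ρ → (35,45,-19)
river: ρ → (-19,31,49)
river: ρ → (49,67,-1)
river: ρ → (-1,67,49)
river: ρ → (49,31,-19)
river: ρ → (-19,45,35)
river: ρ → (35,25,-29)
river: ρ → (-29,33,31)
river: ρ → (31,29,-31)
river: ρ → (-31,33,29)
river: ρ → (29,25,-35)
river: ρ → (-35,45,19)
river: ρ → (19,31,-49)
river: ρ → (-49,67,1)
river: ρ → (1,67,-49)
river: ρ → (-49,31,19)
river: ρ → (19,45,-35)
river: ρ → (-35,25,29)
river: ρ → (29,33,-31)
river: ρ → (-31,29,31)
river: ρ → (31,33,-29)
ρ-cycle length = 22 (tail of 0 descent steps not counted)

22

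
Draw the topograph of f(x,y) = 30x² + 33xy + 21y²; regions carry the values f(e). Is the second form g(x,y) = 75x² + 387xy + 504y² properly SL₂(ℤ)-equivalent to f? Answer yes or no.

D₁ = -1431, D₂ = -1431
f: translate: b→-27 (≡33 mod 60), so (30,33,21)→(30,-27,18)
f: flip: (30,-27,18)→(18,27,30)
f: translate: b→-9 (≡27 mod 36), so (18,27,30)→(18,-9,21)
f: reduced (well bottom): (18,-9,21) with a≤c, −a<b≤a
g: translate: b→-63 (≡387 mod 150), so (75,387,504)→(75,-63,18)
g: flip: (75,-63,18)→(18,63,75)
g: translate: b→-9 (≡63 mod 36), so (18,63,75)→(18,-9,21)
g: reduced (well bottom): (18,-9,21) with a≤c, −a<b≤a
reduced forms (18, -9, 21) vs (18, -9, 21) ⇒ equivalent

yes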